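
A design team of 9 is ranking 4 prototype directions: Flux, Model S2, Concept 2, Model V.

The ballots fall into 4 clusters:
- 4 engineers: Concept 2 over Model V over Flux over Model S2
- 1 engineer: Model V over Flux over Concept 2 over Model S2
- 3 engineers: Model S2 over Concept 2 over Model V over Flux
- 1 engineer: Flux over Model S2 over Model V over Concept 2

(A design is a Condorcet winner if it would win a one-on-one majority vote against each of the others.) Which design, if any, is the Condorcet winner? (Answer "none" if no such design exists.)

Concept 2

Pairwise majorities:
Flux vs Model S2: 4+1+1 = 6 for Flux, 3 for Model S2 — Flux by 6–3.
Flux vs Concept 2: 2 to 7, Concept 2.
Flux vs Model V: Flux is ranked higher on 1 ballot, Model V on 8. Model V wins 8–1.
Model S2 vs Concept 2: Model S2 is ranked higher on 3+1 = 4 ballots, Concept 2 on 5. Concept 2 wins 5–4.
Model S2 vs Model V: Model S2 is ranked higher on 3+1 = 4 ballots, Model V on 5. Model V wins 5–4.
Concept 2 vs Model V: Concept 2 preferred on 4+3 = 7 ballots; Concept 2 wins 7–2.
Concept 2 defeats every rival head-to-head and is the Condorcet winner.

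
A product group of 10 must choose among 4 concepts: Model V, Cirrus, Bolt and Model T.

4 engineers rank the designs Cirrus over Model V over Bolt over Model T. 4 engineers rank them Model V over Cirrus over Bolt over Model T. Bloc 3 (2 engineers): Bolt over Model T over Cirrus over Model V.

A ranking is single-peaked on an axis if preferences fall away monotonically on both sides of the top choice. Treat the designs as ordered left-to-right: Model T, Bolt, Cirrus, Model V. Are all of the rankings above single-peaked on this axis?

Axis positions: Model T=1, Bolt=2, Cirrus=3, Model V=4.
Bloc 1 (peak Cirrus at position 3): ranking walks positions 3-4-2-1, expanding outward from the peak — single-peaked.
Bloc 2 (peak Model V at position 4): ranking walks positions 4-3-2-1, expanding outward from the peak — single-peaked.
Bloc 3 (peak Bolt at position 2): ranking walks positions 2-1-3-4, expanding outward from the peak — single-peaked.
Every ranking is single-peaked on this axis.

yes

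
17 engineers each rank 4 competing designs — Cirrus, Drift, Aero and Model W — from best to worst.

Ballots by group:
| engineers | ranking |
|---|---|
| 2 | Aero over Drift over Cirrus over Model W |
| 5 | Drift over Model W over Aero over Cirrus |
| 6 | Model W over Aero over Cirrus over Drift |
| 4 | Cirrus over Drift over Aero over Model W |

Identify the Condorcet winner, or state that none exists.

none

Head-to-head results (17 engineers):
Cirrus vs Drift: Cirrus, 10–7.
Cirrus vs Aero: Aero, 13–4.
Cirrus–Model W: Model W 11–6.
Drift vs Aero: Drift, 9–8.
Drift vs Model W: Drift, 11–6.
Aero–Model W: Model W 11–6.
No design is unbeaten: Cirrus loses to Aero; Drift loses to Cirrus; Aero loses to Drift; Model W loses to Drift. In particular Cirrus beats Drift beats Aero beats Cirrus is a majority cycle — no Condorcet winner exists.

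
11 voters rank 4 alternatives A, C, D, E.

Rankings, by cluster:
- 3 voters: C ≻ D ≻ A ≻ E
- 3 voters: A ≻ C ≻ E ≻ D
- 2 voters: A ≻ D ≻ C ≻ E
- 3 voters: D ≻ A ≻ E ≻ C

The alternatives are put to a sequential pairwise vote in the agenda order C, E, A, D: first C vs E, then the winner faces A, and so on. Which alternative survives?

D

Round 1: C vs E — 8–3, C advances.
Round 2: C vs A — 3–8, A advances.
Round 3: A vs D — 5–6, D advances.
The agenda winner is D.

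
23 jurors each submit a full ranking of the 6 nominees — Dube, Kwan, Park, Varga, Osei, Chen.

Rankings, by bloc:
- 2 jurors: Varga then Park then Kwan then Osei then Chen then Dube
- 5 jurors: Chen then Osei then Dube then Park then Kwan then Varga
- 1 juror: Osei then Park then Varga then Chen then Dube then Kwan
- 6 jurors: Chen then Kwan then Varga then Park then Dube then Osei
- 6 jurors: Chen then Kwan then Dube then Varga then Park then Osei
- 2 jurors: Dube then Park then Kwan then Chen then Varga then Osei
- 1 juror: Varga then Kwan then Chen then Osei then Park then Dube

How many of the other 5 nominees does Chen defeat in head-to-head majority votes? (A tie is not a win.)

Chen against each rival (23 jurors):
Chen vs Dube: Chen, 21–2.
Chen vs Kwan: 18 to 5, Chen.
Chen vs Park: 18 to 5, Chen.
Chen vs Varga: Chen wins 19–4.
Chen vs Osei: 5+6+6+2+1 = 20 for Chen, 3 for Osei — Chen by 20–3.
Chen beats Dube, Kwan, Park, Varga, Osei — 5 pairwise wins.

5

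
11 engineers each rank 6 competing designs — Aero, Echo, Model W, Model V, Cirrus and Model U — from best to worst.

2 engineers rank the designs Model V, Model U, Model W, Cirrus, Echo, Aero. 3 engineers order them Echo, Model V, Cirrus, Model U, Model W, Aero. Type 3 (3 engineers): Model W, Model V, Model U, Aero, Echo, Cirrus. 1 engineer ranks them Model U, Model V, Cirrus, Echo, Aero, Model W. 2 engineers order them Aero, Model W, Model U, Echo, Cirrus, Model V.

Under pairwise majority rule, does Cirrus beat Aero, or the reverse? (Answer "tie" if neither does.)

Ballots ranking Cirrus above Aero: 2 + 3 + 1 = 6.
Ballots ranking Aero above Cirrus: 11 − 6 = 5.
Cirrus wins the head-to-head 6–5.

Cirrus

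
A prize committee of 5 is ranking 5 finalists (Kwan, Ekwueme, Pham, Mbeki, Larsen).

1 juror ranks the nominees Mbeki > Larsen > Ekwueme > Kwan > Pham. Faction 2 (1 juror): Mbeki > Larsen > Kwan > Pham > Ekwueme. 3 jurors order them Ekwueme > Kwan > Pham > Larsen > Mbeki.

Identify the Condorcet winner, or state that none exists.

Pairwise majorities:
Kwan vs Ekwueme: 1 to 4, Ekwueme.
Kwan vs Pham: Kwan is ranked higher on 1+1+3 = 5 ballots, Pham on 0. Kwan wins 5–0.
Kwan vs Mbeki: Kwan preferred on 3 ballots; Kwan wins 3–2.
Kwan vs Larsen: Kwan is ranked higher on 3 ballots, Larsen on 2. Kwan wins 3–2.
Ekwueme vs Pham: 1+3 = 4 for Ekwueme, 1 for Pham — Ekwueme by 4–1.
Ekwueme vs Mbeki: 3 for Ekwueme, 2 for Mbeki — Ekwueme by 3–2.
Ekwueme vs Larsen: 3 to 2, Ekwueme.
Pham vs Mbeki: 3 for Pham, 2 for Mbeki — Pham by 3–2.
Pham vs Larsen: 3 for Pham, 2 for Larsen — Pham by 3–2.
Mbeki vs Larsen: 2 to 3, Larsen.
Only Ekwueme has no losses; Ekwueme is the Condorcet winner.

Ekwueme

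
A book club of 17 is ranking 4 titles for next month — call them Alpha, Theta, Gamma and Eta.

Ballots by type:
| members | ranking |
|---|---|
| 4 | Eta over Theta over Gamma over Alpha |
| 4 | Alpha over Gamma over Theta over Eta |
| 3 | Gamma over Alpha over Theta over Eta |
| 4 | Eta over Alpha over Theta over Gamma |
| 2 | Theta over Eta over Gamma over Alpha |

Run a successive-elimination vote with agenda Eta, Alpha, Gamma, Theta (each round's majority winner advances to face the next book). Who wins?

Theta

Round 1: Eta vs Alpha — 10–7, Eta advances.
Round 2: Eta vs Gamma — 10–7, Eta advances.
Round 3: Eta vs Theta — 8–9, Theta advances.
The agenda winner is Theta.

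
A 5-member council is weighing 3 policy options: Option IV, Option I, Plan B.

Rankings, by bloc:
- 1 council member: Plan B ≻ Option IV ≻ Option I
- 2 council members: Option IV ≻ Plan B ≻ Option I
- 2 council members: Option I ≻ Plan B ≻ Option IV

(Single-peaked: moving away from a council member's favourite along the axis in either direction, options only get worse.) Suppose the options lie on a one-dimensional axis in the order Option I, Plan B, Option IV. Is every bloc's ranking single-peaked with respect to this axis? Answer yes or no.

Axis positions: Option I=1, Plan B=2, Option IV=3.
Bloc 1 (peak Plan B at position 2): ranking walks positions 2-3-1, expanding outward from the peak — single-peaked.
Bloc 2 (peak Option IV at position 3): ranking walks positions 3-2-1, expanding outward from the peak — single-peaked.
Bloc 3 (peak Option I at position 1): ranking walks positions 1-2-3, expanding outward from the peak — single-peaked.
Every ranking is single-peaked on this axis.

yes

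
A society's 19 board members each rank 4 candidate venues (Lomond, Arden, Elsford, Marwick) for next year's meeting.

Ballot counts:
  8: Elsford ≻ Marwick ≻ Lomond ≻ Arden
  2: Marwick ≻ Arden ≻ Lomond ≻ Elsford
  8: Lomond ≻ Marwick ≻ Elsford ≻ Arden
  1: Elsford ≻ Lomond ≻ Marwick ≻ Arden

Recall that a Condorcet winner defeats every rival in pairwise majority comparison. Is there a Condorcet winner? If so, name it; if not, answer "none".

Marwick

Check each pair by majority over 19 ballots:
Lomond vs Arden: 17 to 2, Lomond.
Lomond vs Elsford: Lomond is ranked higher on 2+8 = 10 ballots, Elsford on 9. Lomond wins 10–9.
Lomond vs Marwick: Lomond is ranked higher on 8+1 = 9 ballots, Marwick on 10. Marwick wins 10–9.
Arden vs Elsford: Arden preferred on 2 ballots; Elsford wins 17–2.
Arden vs Marwick: Arden preferred on 0 ballots; Marwick wins 19–0.
Elsford vs Marwick: 8+1 = 9 for Elsford, 10 for Marwick — Marwick by 10–9.
Only Marwick has no losses; Marwick is the Condorcet winner.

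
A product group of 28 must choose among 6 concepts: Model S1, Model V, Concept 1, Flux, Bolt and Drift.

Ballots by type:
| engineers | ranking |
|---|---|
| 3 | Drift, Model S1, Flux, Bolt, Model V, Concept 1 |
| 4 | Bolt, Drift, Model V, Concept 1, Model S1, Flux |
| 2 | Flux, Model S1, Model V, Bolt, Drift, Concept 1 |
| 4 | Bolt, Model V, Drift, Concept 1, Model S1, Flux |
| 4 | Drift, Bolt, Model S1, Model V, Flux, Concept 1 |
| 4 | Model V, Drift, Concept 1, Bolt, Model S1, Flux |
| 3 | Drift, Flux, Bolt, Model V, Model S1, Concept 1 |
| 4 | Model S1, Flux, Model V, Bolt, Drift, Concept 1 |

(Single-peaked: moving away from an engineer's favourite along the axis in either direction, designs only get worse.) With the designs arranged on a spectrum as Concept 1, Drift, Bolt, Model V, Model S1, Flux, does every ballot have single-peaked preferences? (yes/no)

Axis positions: Concept 1=1, Drift=2, Bolt=3, Model V=4, Model S1=5, Flux=6.
Type 1: ranking walks positions 2-5-6-3-4-1; Model S1 is ranked above Bolt even though Bolt lies between Model S1 and the peak Drift on the axis — preferences dip and rise again. Not single-peaked.
Type 2 (peak Bolt at position 3): ranking walks positions 3-2-4-1-5-6, expanding outward from the peak — single-peaked.
Type 3 (peak Flux at position 6): ranking walks positions 6-5-4-3-2-1, expanding outward from the peak — single-peaked.
Type 4 (peak Bolt at position 3): ranking walks positions 3-4-2-1-5-6, expanding outward from the peak — single-peaked.
Type 5: ranking walks positions 2-3-5-4-6-1; Model S1 is ranked above Model V even though Model V lies between Model S1 and the peak Drift on the axis — preferences dip and rise again. Not single-peaked.
Type 6: ranking walks positions 4-2-1-3-5-6; Drift is ranked above Bolt even though Bolt lies between Drift and the peak Model V on the axis — preferences dip and rise again. Not single-peaked.
Type 7: ranking walks positions 2-6-3-4-5-1; Flux is ranked above Bolt even though Bolt lies between Flux and the peak Drift on the axis — preferences dip and rise again. Not single-peaked.
Type 8 (peak Model S1 at position 5): ranking walks positions 5-6-4-3-2-1, expanding outward from the peak — single-peaked.
Type 1 violates single-peakedness, so the profile is not single-peaked on this axis.

no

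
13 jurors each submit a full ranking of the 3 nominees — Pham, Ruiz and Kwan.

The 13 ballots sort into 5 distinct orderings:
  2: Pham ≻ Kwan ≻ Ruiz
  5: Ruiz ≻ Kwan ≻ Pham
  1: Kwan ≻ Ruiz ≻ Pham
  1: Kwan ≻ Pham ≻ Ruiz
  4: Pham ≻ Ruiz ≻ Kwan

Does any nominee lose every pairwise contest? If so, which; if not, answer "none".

Head-to-head results (13 jurors):
Pham vs Ruiz: Pham is ranked higher on 2+1+4 = 7 ballots, Ruiz on 6. Pham wins 7–6.
Pham vs Kwan: Pham preferred on 2+4 = 6 ballots; Kwan wins 7–6.
Ruiz vs Kwan: Ruiz, 9–4.
Every nominee wins at least one matchup (Pham beats Ruiz; Ruiz beats Kwan; Kwan beats Pham), so there is no Condorcet loser.

none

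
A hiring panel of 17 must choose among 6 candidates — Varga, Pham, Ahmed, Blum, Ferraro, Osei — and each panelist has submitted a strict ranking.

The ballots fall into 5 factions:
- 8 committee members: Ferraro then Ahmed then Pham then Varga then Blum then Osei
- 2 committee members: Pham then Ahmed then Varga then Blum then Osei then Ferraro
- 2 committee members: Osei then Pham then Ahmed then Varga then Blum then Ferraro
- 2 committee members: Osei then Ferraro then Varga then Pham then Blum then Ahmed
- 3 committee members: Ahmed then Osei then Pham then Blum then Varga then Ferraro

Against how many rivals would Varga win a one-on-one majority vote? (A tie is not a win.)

Varga against each rival (17 committee members):
Varga vs Pham: Varga preferred on 2 ballots; Pham wins 15–2.
Varga vs Ahmed: Varga preferred on 2 ballots; Ahmed wins 15–2.
Varga vs Blum: Varga preferred on 8+2+2+2 = 14 ballots; Varga wins 14–3.
Varga vs Ferraro: 7 to 10, Ferraro.
Varga vs Osei: 10 to 7, Varga.
Varga beats Blum, Osei; loses to Pham, Ahmed, Ferraro — 2 pairwise wins.

2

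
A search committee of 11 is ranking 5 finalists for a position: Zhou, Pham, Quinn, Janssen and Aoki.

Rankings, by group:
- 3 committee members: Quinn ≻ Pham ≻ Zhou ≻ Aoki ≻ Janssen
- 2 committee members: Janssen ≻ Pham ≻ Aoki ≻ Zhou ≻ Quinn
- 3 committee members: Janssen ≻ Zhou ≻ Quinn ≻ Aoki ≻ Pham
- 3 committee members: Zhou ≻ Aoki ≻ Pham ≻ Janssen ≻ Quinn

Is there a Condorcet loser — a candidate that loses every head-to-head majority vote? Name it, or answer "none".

none

Head-to-head results (11 committee members):
Zhou vs Pham: 6 to 5, Zhou.
Zhou vs Quinn: 8 to 3, Zhou.
Zhou vs Janssen: Zhou, 6–5.
Zhou vs Aoki: 3+3+3 = 9 for Zhou, 2 for Aoki — Zhou by 9–2.
Pham vs Quinn: Pham is ranked higher on 2+3 = 5 ballots, Quinn on 6. Quinn wins 6–5.
Pham–Janssen: Pham 6–5.
Pham vs Aoki: Pham preferred on 3+2 = 5 ballots; Aoki wins 6–5.
Quinn vs Janssen: 3 for Quinn, 8 for Janssen — Janssen by 8–3.
Quinn vs Aoki: Quinn wins 6–5.
Janssen vs Aoki: Aoki wins 6–5.
No candidate is winless: Zhou beats Pham; Pham beats Janssen; Quinn beats Pham; Janssen beats Quinn; Aoki beats Pham. There is no Condorcet loser.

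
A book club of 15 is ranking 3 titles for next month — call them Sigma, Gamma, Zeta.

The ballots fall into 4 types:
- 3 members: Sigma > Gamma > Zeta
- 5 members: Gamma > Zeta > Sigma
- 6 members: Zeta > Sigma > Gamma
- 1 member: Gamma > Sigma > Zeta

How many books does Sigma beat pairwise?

1

Sigma against each rival (15 members):
Sigma vs Gamma: Sigma is ranked higher on 3+6 = 9 ballots, Gamma on 6. Sigma wins 9–6.
Sigma vs Zeta: 3+1 = 4 for Sigma, 11 for Zeta — Zeta by 11–4.
Sigma beats Gamma; loses to Zeta — 1 pairwise win.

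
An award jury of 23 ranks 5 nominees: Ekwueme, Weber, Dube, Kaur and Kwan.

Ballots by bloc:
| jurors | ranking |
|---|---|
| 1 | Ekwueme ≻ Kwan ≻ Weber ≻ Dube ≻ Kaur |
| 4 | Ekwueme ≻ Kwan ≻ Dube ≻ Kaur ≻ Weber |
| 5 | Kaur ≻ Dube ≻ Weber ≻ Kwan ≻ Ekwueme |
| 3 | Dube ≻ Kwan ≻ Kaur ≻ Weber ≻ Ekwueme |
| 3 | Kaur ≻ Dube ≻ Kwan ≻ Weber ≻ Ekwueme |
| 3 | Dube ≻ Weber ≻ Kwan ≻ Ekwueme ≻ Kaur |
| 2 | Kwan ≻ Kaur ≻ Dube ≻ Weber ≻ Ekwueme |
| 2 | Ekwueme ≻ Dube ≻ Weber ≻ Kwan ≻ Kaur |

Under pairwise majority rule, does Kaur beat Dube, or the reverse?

Ballots ranking Kaur above Dube: 5 + 3 + 2 = 10.
Ballots ranking Dube above Kaur: 23 − 10 = 13.
Dube wins the head-to-head 13–10.

Dube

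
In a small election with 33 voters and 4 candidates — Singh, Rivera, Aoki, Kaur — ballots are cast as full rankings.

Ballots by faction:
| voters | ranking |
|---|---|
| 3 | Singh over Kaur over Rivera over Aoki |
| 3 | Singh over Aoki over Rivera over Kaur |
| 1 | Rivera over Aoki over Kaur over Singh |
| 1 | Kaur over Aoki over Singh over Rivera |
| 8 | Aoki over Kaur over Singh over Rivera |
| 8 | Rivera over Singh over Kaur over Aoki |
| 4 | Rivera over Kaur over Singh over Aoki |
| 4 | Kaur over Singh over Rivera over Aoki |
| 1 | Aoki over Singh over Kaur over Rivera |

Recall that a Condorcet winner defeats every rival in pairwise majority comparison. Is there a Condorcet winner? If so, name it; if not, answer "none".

Kaur

Pairwise majorities:
Singh–Rivera: Singh 20–13.
Singh vs Aoki: Singh wins 22–11.
Singh vs Kaur: Kaur, 18–15.
Rivera–Aoki: Rivera 20–13.
Rivera–Kaur: Kaur 17–16.
Aoki vs Kaur: Kaur wins 20–13.
Kaur defeats every rival head-to-head and is the Condorcet winner.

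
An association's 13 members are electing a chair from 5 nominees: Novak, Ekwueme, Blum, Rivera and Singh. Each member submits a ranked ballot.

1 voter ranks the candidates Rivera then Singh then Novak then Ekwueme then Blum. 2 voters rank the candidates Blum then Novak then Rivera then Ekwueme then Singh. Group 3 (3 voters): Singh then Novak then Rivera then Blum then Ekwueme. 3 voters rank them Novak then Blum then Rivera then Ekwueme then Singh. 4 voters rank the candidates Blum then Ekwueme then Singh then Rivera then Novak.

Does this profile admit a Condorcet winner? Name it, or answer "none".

Head-to-head results (13 voters):
Novak vs Ekwueme: 1+2+3+3 = 9 for Novak, 4 for Ekwueme — Novak by 9–4.
Novak vs Blum: 7 to 6, Novak.
Novak vs Rivera: Novak preferred on 2+3+3 = 8 ballots; Novak wins 8–5.
Novak vs Singh: 2+3 = 5 for Novak, 8 for Singh — Singh by 8–5.
Ekwueme vs Blum: 1 for Ekwueme, 12 for Blum — Blum by 12–1.
Ekwueme vs Rivera: 4 to 9, Rivera.
Ekwueme vs Singh: Ekwueme preferred on 2+3+4 = 9 ballots; Ekwueme wins 9–4.
Blum vs Rivera: Blum preferred on 2+3+4 = 9 ballots; Blum wins 9–4.
Blum vs Singh: 9 to 4, Blum.
Rivera vs Singh: Rivera preferred on 1+2+3 = 6 ballots; Singh wins 7–6.
No candidate is unbeaten: Novak loses to Singh; Ekwueme loses to Novak; Blum loses to Novak; Rivera loses to Novak; Singh loses to Ekwueme. In particular Novak > Ekwueme > Singh > Novak is a majority cycle — no Condorcet winner exists.

none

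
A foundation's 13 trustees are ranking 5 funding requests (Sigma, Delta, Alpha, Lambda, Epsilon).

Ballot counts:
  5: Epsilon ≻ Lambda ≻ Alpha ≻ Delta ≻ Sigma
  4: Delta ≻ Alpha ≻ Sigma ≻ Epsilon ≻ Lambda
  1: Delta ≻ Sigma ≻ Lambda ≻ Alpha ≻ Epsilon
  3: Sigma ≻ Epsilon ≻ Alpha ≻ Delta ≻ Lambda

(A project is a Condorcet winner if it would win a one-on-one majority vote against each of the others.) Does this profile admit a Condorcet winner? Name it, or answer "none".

none

Head-to-head results (13 reviewers):
Sigma–Delta: Delta 10–3.
Sigma vs Alpha: Alpha, 9–4.
Sigma vs Lambda: Sigma, 8–5.
Sigma–Epsilon: Sigma 8–5.
Delta vs Alpha: Alpha, 8–5.
Delta–Lambda: Delta 8–5.
Delta vs Epsilon: Epsilon wins 8–5.
Alpha vs Lambda: Alpha wins 7–6.
Alpha–Epsilon: Epsilon 8–5.
Lambda vs Epsilon: Epsilon, 12–1.
Every project loses at least once (Sigma loses to Delta; Delta loses to Alpha; Alpha loses to Epsilon; Lambda loses to Sigma; Epsilon loses to Sigma). The majority relation contains the cycle Sigma → Epsilon → Delta → Sigma, so there is no Condorcet winner.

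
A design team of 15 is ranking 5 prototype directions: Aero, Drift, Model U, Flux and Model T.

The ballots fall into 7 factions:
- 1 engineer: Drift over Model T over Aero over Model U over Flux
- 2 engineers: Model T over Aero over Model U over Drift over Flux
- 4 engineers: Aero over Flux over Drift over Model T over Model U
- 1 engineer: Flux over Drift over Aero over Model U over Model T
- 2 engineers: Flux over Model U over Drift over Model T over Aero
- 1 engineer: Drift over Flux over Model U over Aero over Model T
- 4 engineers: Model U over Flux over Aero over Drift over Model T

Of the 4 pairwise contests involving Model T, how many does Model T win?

Model T against each rival (15 engineers):
Model T vs Aero: Model T is ranked higher on 1+2+2 = 5 ballots, Aero on 10. Aero wins 10–5.
Model T vs Drift: Drift, 13–2.
Model T vs Model U: Model T preferred on 1+2+4 = 7 ballots; Model U wins 8–7.
Model T vs Flux: 1+2 = 3 for Model T, 12 for Flux — Flux by 12–3.
Model T beats no one; loses to Aero, Drift, Model U, Flux — 0 pairwise wins.

0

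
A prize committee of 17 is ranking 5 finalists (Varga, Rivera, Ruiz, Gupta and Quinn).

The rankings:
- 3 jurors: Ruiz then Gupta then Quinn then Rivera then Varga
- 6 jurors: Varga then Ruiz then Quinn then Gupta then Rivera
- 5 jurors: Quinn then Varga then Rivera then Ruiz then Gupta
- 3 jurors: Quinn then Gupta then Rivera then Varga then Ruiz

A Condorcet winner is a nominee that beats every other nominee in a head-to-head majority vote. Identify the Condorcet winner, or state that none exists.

Head-to-head results (17 jurors):
Varga vs Rivera: Varga wins 11–6.
Varga vs Ruiz: Varga wins 14–3.
Varga vs Gupta: Varga wins 11–6.
Varga–Quinn: Quinn 11–6.
Rivera–Ruiz: Ruiz 9–8.
Rivera vs Gupta: Gupta, 12–5.
Rivera–Quinn: Quinn 17–0.
Ruiz–Gupta: Ruiz 14–3.
Ruiz vs Quinn: Ruiz wins 9–8.
Gupta–Quinn: Quinn 14–3.
Every nominee loses at least once (Varga loses to Quinn; Rivera loses to Varga; Ruiz loses to Varga; Gupta loses to Varga; Quinn loses to Ruiz). The majority relation contains the cycle Varga beats Ruiz beats Quinn beats Varga, so there is no Condorcet winner.

none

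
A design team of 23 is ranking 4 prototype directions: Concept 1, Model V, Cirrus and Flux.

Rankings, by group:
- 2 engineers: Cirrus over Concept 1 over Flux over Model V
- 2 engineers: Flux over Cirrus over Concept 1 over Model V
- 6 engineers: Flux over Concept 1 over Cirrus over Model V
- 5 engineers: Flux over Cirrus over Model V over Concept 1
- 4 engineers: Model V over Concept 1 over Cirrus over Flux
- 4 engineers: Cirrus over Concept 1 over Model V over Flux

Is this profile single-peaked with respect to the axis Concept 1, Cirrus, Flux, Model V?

no

Axis positions: Concept 1=1, Cirrus=2, Flux=3, Model V=4.
Group 1 (peak Cirrus at position 2): ranking walks positions 2-1-3-4, expanding outward from the peak — single-peaked.
Group 2 (peak Flux at position 3): ranking walks positions 3-2-1-4, expanding outward from the peak — single-peaked.
Group 3: ranking walks positions 3-1-2-4; Concept 1 is ranked above Cirrus even though Cirrus lies between Concept 1 and the peak Flux on the axis — preferences dip and rise again. Not single-peaked.
Group 4 (peak Flux at position 3): ranking walks positions 3-2-4-1, expanding outward from the peak — single-peaked.
Group 5: ranking walks positions 4-1-2-3; Concept 1 is ranked above Flux even though Flux lies between Concept 1 and the peak Model V on the axis — preferences dip and rise again. Not single-peaked.
Group 6: ranking walks positions 2-1-4-3; Model V is ranked above Flux even though Flux lies between Model V and the peak Cirrus on the axis — preferences dip and rise again. Not single-peaked.
Group 3 violates single-peakedness, so the profile is not single-peaked on this axis.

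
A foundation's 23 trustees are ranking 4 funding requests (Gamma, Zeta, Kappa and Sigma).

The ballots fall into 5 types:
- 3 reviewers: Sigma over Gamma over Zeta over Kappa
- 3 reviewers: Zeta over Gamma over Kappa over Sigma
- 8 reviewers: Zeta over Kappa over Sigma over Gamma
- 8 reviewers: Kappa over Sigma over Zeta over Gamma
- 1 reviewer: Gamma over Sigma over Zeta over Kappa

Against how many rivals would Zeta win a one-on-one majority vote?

Zeta against each rival (23 reviewers):
Zeta vs Gamma: Zeta wins 19–4.
Zeta vs Kappa: Zeta is ranked higher on 3+3+8+1 = 15 ballots, Kappa on 8. Zeta wins 15–8.
Zeta vs Sigma: Sigma, 12–11.
Zeta beats Gamma, Kappa; loses to Sigma — 2 pairwise wins.

2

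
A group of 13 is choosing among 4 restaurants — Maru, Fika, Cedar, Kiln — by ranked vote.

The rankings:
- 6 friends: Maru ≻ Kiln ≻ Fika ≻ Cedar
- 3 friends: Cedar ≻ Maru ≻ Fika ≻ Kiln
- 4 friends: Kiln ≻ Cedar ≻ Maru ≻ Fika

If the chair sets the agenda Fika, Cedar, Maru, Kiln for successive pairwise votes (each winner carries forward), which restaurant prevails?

Kiln

Round 1: Fika vs Cedar — 6–7, Cedar advances.
Round 2: Cedar vs Maru — 7–6, Cedar advances.
Round 3: Cedar vs Kiln — 3–10, Kiln advances.
The agenda winner is Kiln.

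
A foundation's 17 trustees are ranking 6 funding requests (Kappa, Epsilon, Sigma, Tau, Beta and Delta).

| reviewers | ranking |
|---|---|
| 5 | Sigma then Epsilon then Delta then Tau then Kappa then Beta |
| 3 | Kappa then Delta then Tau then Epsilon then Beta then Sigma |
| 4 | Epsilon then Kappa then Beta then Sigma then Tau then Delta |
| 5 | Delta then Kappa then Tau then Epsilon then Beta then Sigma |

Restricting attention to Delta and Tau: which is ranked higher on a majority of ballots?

Delta

Ballots ranking Delta above Tau: 5 + 3 + 5 = 13.
Ballots ranking Tau above Delta: 17 − 13 = 4.
Delta wins the head-to-head 13–4.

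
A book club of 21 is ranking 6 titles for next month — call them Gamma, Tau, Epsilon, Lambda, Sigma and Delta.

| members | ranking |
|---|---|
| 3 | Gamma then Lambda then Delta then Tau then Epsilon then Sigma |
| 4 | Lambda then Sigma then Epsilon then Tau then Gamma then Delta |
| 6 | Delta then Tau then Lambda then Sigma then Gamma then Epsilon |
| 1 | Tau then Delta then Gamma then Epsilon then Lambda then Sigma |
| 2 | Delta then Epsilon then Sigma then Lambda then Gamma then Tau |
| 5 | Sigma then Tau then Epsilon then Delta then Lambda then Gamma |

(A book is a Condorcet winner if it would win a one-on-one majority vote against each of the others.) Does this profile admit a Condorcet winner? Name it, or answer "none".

Delta

Head-to-head results (21 members):
Gamma vs Tau: Tau, 16–5.
Gamma vs Epsilon: Epsilon wins 11–10.
Gamma–Lambda: Lambda 17–4.
Gamma vs Sigma: Sigma wins 17–4.
Gamma vs Delta: Delta wins 14–7.
Tau vs Epsilon: Tau wins 15–6.
Tau vs Lambda: Tau, 12–9.
Tau vs Sigma: Sigma wins 11–10.
Tau–Delta: Delta 11–10.
Epsilon–Lambda: Lambda 13–8.
Epsilon vs Sigma: Sigma, 15–6.
Epsilon–Delta: Delta 12–9.
Lambda vs Sigma: Lambda wins 14–7.
Lambda–Delta: Delta 14–7.
Sigma vs Delta: Delta wins 12–9.
Delta wins every pairwise contest, so Delta is the Condorcet winner.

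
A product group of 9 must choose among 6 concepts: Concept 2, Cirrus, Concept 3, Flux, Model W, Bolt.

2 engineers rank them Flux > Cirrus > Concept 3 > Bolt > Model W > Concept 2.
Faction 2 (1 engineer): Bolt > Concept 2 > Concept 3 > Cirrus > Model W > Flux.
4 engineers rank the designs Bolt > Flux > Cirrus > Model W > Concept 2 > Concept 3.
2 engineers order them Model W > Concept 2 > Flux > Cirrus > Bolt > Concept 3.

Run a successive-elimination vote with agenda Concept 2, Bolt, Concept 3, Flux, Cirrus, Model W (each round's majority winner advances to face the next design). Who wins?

Bolt

Round 1: Concept 2 vs Bolt — 2–7, Bolt advances.
Round 2: Bolt vs Concept 3 — 7–2, Bolt advances.
Round 3: Bolt vs Flux — 5–4, Bolt advances.
Round 4: Bolt vs Cirrus — 5–4, Bolt advances.
Round 5: Bolt vs Model W — 7–2, Bolt advances.
Bolt survives the agenda.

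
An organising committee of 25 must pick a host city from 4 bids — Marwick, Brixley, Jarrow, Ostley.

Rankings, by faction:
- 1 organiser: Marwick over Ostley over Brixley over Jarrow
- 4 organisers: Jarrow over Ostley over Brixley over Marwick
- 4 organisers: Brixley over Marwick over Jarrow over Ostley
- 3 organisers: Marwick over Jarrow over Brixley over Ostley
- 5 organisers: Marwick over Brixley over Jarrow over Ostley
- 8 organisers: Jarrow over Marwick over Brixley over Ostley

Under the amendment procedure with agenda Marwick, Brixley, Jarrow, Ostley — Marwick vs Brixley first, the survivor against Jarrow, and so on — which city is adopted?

Round 1: Marwick vs Brixley — 17–8, Marwick advances.
Round 2: Marwick vs Jarrow — 13–12, Marwick advances.
Round 3: Marwick vs Ostley — 21–4, Marwick advances.
The agenda winner is Marwick.

Marwick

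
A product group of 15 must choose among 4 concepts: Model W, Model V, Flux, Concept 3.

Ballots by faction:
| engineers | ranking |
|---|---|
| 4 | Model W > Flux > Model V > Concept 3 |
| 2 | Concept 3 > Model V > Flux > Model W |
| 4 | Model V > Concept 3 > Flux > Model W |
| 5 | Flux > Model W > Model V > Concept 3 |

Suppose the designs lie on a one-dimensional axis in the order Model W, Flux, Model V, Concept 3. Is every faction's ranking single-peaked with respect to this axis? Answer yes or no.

yes

Axis positions: Model W=1, Flux=2, Model V=3, Concept 3=4.
Faction 1 (peak Model W at position 1): ranking walks positions 1-2-3-4, expanding outward from the peak — single-peaked.
Faction 2 (peak Concept 3 at position 4): ranking walks positions 4-3-2-1, expanding outward from the peak — single-peaked.
Faction 3 (peak Model V at position 3): ranking walks positions 3-4-2-1, expanding outward from the peak — single-peaked.
Faction 4 (peak Flux at position 2): ranking walks positions 2-1-3-4, expanding outward from the peak — single-peaked.
Every ranking is single-peaked on this axis.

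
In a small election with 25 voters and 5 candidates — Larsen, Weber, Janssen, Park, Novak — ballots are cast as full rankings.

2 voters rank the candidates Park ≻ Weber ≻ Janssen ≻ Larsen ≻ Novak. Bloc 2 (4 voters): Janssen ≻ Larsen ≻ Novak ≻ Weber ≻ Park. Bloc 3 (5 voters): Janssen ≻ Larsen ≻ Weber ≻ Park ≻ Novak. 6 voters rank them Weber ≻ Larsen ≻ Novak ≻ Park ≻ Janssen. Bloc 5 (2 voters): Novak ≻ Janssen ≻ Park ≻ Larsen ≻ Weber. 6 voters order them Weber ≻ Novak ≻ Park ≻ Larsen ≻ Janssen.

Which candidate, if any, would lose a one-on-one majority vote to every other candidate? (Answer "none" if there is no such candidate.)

Pairwise majorities:
Larsen–Weber: Weber 14–11.
Larsen vs Janssen: Janssen, 13–12.
Larsen vs Park: Larsen, 15–10.
Larsen vs Novak: 17 to 8, Larsen.
Weber vs Janssen: Weber, 14–11.
Weber vs Park: 4+5+6+6 = 21 for Weber, 4 for Park — Weber by 21–4.
Weber vs Novak: Weber preferred on 2+5+6+6 = 19 ballots; Weber wins 19–6.
Janssen vs Park: Park wins 14–11.
Janssen vs Novak: Janssen preferred on 2+4+5 = 11 ballots; Novak wins 14–11.
Park vs Novak: Park preferred on 2+5 = 7 ballots; Novak wins 18–7.
Each candidate has at least one pairwise win (Larsen beats Park; Weber beats Larsen; Janssen beats Larsen; Park beats Janssen; Novak beats Janssen) — no Condorcet loser.

none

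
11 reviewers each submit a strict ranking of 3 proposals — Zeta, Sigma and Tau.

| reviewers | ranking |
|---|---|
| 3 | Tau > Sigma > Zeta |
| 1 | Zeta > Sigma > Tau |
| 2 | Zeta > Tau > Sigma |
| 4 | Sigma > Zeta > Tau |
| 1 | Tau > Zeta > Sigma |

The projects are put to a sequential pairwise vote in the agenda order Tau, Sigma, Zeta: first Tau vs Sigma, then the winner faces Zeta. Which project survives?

Zeta

Round 1: Tau vs Sigma — 6–5, Tau advances.
Round 2: Tau vs Zeta — 4–7, Zeta advances.
The agenda winner is Zeta.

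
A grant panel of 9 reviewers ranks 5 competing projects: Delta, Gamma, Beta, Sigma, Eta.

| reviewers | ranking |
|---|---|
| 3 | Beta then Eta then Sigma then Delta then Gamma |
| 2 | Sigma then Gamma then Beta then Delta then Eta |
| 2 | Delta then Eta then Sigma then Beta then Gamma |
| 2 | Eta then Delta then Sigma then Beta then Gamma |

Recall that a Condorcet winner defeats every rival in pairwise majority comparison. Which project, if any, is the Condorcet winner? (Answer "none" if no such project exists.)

none

Pairwise majorities:
Delta–Gamma: Delta 7–2.
Delta vs Beta: 2+2 = 4 for Delta, 5 for Beta — Beta by 5–4.
Delta–Sigma: Sigma 5–4.
Delta vs Eta: Eta wins 5–4.
Gamma vs Beta: 2 for Gamma, 7 for Beta — Beta by 7–2.
Gamma–Sigma: Sigma 9–0.
Gamma vs Eta: 2 for Gamma, 7 for Eta — Eta by 7–2.
Beta vs Sigma: 3 for Beta, 6 for Sigma — Sigma by 6–3.
Beta vs Eta: 3+2 = 5 for Beta, 4 for Eta — Beta by 5–4.
Sigma vs Eta: Eta, 7–2.
Each project drops at least one matchup (Delta loses to Beta; Gamma loses to Delta; Beta loses to Sigma; Sigma loses to Eta; Eta loses to Beta); the cycle Beta → Eta → Sigma → Beta rules out a Condorcet winner.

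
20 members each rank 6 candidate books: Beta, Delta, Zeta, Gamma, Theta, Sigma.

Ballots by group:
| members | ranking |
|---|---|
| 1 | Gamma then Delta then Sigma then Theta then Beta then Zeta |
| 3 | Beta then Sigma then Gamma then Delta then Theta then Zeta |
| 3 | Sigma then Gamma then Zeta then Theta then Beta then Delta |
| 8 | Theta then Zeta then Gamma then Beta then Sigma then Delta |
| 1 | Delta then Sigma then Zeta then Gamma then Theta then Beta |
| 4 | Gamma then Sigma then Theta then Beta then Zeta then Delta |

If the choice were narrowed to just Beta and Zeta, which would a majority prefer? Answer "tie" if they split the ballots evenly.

Zeta

Ballots ranking Beta above Zeta: 1 + 3 + 4 = 8.
Ballots ranking Zeta above Beta: 20 − 8 = 12.
Zeta wins the head-to-head 12–8.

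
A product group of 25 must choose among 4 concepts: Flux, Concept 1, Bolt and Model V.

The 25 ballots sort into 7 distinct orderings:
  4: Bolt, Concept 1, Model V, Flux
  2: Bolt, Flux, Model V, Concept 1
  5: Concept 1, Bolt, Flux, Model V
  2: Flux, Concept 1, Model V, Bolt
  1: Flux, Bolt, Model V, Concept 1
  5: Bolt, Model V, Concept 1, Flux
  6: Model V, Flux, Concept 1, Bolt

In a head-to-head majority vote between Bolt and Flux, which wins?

Bolt

Ballots ranking Bolt above Flux: 4 + 2 + 5 + 5 = 16.
Ballots ranking Flux above Bolt: 25 − 16 = 9.
Bolt wins the head-to-head 16–9.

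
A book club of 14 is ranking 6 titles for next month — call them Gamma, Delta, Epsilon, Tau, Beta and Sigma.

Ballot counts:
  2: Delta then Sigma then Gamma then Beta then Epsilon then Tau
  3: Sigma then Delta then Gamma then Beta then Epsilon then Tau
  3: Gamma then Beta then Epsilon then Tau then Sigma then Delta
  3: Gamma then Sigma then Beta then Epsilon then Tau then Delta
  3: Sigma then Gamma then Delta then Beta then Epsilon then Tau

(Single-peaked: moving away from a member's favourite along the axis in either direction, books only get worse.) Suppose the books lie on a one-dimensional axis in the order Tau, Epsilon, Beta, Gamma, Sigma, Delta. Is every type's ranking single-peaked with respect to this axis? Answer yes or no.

Axis positions: Tau=1, Epsilon=2, Beta=3, Gamma=4, Sigma=5, Delta=6.
Type 1 (peak Delta at position 6): ranking walks positions 6-5-4-3-2-1, expanding outward from the peak — single-peaked.
Type 2 (peak Sigma at position 5): ranking walks positions 5-6-4-3-2-1, expanding outward from the peak — single-peaked.
Type 3 (peak Gamma at position 4): ranking walks positions 4-3-2-1-5-6, expanding outward from the peak — single-peaked.
Type 4 (peak Gamma at position 4): ranking walks positions 4-5-3-2-1-6, expanding outward from the peak — single-peaked.
Type 5 (peak Sigma at position 5): ranking walks positions 5-4-6-3-2-1, expanding outward from the peak — single-peaked.
Every ranking is single-peaked on this axis.

yes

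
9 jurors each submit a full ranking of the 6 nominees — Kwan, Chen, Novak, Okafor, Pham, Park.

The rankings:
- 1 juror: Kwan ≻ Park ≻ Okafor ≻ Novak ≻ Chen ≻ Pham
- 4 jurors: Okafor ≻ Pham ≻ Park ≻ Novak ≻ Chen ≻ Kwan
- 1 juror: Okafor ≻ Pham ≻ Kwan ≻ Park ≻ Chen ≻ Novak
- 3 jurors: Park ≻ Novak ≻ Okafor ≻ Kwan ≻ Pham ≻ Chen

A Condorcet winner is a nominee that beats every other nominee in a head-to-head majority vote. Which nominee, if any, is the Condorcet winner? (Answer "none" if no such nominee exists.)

Okafor

Head-to-head results (9 jurors):
Kwan–Chen: Kwan 5–4.
Kwan vs Novak: Novak wins 7–2.
Kwan vs Okafor: Okafor wins 8–1.
Kwan vs Pham: Pham, 5–4.
Kwan vs Park: Park, 7–2.
Chen vs Novak: Novak, 8–1.
Chen vs Okafor: Okafor, 9–0.
Chen vs Pham: Pham, 8–1.
Chen–Park: Park 9–0.
Novak vs Okafor: Okafor wins 6–3.
Novak vs Pham: Pham, 5–4.
Novak vs Park: Park wins 9–0.
Okafor vs Pham: Okafor wins 9–0.
Okafor–Park: Okafor 5–4.
Pham vs Park: Pham wins 5–4.
Okafor defeats every rival head-to-head and is the Condorcet winner.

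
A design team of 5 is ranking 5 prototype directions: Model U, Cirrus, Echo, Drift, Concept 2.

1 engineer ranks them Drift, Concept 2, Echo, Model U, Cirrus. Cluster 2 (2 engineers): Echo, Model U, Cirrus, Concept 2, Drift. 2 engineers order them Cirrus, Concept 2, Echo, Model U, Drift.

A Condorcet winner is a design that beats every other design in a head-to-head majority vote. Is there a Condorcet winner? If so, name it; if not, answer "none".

none

Pairwise majorities:
Model U–Cirrus: Model U 3–2.
Model U vs Echo: Echo, 5–0.
Model U vs Drift: Model U, 4–1.
Model U vs Concept 2: 2 to 3, Concept 2.
Cirrus vs Echo: Echo wins 3–2.
Cirrus vs Drift: Cirrus, 4–1.
Cirrus vs Concept 2: 2+2 = 4 for Cirrus, 1 for Concept 2 — Cirrus by 4–1.
Echo vs Drift: 4 to 1, Echo.
Echo vs Concept 2: Concept 2 wins 3–2.
Drift vs Concept 2: Concept 2 wins 4–1.
Each design drops at least one matchup (Model U loses to Echo; Cirrus loses to Model U; Echo loses to Concept 2; Drift loses to Model U; Concept 2 loses to Cirrus); the cycle Model U → Cirrus → Concept 2 → Model U rules out a Condorcet winner.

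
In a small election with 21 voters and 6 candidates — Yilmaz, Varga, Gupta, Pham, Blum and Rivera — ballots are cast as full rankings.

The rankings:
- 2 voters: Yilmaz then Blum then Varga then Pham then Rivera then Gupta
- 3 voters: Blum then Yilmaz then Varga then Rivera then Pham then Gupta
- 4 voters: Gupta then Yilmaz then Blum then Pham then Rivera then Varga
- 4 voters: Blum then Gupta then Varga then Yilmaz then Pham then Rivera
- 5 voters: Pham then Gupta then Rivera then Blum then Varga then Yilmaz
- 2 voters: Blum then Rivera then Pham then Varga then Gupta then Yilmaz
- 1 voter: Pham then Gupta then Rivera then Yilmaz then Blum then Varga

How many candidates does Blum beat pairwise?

Blum against each rival (21 voters):
Blum vs Yilmaz: Blum, 14–7.
Blum vs Varga: Blum wins 21–0.
Blum–Gupta: Blum 11–10.
Blum vs Pham: Blum preferred on 2+3+4+4+2 = 15 ballots; Blum wins 15–6.
Blum vs Rivera: Blum preferred on 2+3+4+4+2 = 15 ballots; Blum wins 15–6.
Blum beats Yilmaz, Varga, Gupta, Pham, Rivera — 5 pairwise wins.

5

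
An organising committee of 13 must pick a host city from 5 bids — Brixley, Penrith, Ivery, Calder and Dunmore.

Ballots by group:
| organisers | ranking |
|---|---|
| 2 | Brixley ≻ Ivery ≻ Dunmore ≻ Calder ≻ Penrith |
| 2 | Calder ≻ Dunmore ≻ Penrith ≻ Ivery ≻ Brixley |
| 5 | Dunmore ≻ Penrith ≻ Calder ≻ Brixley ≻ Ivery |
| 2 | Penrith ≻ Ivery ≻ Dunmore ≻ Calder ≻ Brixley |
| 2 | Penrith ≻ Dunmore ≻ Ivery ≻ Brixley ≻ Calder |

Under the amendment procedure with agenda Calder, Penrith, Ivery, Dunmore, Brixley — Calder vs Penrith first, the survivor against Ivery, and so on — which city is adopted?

Dunmore

Round 1: Calder vs Penrith — 4–9, Penrith advances.
Round 2: Penrith vs Ivery — 11–2, Penrith advances.
Round 3: Penrith vs Dunmore — 4–9, Dunmore advances.
Round 4: Dunmore vs Brixley — 11–2, Dunmore advances.
Dunmore survives the agenda.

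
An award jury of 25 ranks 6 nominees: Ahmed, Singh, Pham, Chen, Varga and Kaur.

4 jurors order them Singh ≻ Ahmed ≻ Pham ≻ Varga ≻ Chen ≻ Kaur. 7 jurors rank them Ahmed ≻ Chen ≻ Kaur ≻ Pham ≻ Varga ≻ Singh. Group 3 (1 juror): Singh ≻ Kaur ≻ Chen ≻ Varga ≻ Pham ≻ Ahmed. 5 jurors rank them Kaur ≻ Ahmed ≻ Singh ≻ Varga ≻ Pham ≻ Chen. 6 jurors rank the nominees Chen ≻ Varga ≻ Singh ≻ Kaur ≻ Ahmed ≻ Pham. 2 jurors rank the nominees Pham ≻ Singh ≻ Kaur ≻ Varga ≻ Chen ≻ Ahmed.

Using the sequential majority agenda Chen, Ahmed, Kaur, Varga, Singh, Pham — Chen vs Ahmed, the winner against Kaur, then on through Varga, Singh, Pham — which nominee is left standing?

Singh

Round 1: Chen vs Ahmed — 9–16, Ahmed advances.
Round 2: Ahmed vs Kaur — 11–14, Kaur advances.
Round 3: Kaur vs Varga — 15–10, Kaur advances.
Round 4: Kaur vs Singh — 12–13, Singh advances.
Round 5: Singh vs Pham — 16–9, Singh advances.
The agenda winner is Singh.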